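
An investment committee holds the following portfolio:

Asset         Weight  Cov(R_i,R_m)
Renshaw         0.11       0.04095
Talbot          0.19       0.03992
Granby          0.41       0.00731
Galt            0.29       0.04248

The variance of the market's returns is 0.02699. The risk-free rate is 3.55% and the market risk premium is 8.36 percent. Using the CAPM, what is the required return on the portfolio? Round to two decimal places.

12.04%

β_Renshaw = 0.04095 / 0.02699 = 1.5172
β_Talbot = 0.03992 / 0.02699 = 1.4791
β_Granby = 0.00731 / 0.02699 = 0.2708
β_Galt = 0.04248 / 0.02699 = 1.5739
β_P = Σ w_i β_i = 0.11×1.5172 + 0.19×1.4791 + 0.41×0.2708 + 0.29×1.5739 = 1.0154
E(R_P) = R_f + β_P × MRP = 3.55% + 1.0154 × 8.36% = 12.04%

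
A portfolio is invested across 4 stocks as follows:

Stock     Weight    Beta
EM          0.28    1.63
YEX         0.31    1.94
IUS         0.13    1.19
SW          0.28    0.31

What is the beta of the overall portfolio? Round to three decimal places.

1.299

β_P = Σ w_i β_i = 0.28×1.63 + 0.31×1.94 + 0.13×1.19 + 0.28×0.31 = 1.2993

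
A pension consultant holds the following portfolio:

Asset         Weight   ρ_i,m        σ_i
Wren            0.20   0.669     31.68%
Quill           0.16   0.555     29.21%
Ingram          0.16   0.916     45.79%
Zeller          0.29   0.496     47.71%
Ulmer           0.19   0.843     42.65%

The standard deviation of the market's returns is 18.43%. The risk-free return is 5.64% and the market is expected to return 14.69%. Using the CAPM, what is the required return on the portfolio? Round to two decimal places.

19.01%

β_Wren = 0.669 × 31.68% / 18.43% = 1.1500
β_Quill = 0.555 × 29.21% / 18.43% = 0.8796
β_Ingram = 0.916 × 45.79% / 18.43% = 2.2758
β_Zeller = 0.496 × 47.71% / 18.43% = 1.2840
β_Ulmer = 0.843 × 42.65% / 18.43% = 1.9508
β_P = Σ w_i β_i = 0.20×1.1500 + 0.16×0.8796 + 0.16×2.2758 + 0.29×1.2840 + 0.19×1.9508 = 1.4779
MRP = 14.69% − 5.64% = 9.05%
E(R_P) = R_f + β_P × MRP = 5.64% + 1.4779 × 9.05% = 19.01%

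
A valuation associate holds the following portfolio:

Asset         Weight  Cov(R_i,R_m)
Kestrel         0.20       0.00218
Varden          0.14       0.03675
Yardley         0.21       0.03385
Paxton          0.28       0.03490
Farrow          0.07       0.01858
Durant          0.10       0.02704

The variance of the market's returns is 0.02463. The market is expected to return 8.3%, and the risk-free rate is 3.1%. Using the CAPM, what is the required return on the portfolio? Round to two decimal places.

8.69%

β_Kestrel = 0.00218 / 0.02463 = 0.0885
β_Varden = 0.03675 / 0.02463 = 1.4921
β_Yardley = 0.03385 / 0.02463 = 1.3743
β_Paxton = 0.03490 / 0.02463 = 1.4170
β_Farrow = 0.01858 / 0.02463 = 0.7544
β_Durant = 0.02704 / 0.02463 = 1.0978
β_P = Σ w_i β_i = 0.20×0.0885 + 0.14×1.4921 + 0.21×1.3743 + 0.28×1.4170 + 0.07×0.7544 + 0.10×1.0978 = 1.0745
MRP = 8.3% − 3.1% = 5.20%
E(R_P) = R_f + β_P × MRP = 3.1% + 1.0745 × 5.2% = 8.69%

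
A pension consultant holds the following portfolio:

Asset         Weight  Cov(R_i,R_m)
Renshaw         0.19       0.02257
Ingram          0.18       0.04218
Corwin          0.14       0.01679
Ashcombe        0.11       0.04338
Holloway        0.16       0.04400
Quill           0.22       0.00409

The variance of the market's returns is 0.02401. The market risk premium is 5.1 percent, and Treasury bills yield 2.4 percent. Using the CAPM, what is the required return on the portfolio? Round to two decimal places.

β_Renshaw = 0.02257 / 0.02401 = 0.9400
β_Ingram = 0.04218 / 0.02401 = 1.7568
β_Corwin = 0.01679 / 0.02401 = 0.6993
β_Ashcombe = 0.04338 / 0.02401 = 1.8067
β_Holloway = 0.04400 / 0.02401 = 1.8326
β_Quill = 0.00409 / 0.02401 = 0.1703
β_P = Σ w_i β_i = 0.19×0.9400 + 0.18×1.7568 + 0.14×0.6993 + 0.11×1.8067 + 0.16×1.8326 + 0.22×0.1703 = 1.1221
E(R_P) = R_f + β_P × MRP = 2.4% + 1.1221 × 5.1% = 8.12%

8.12%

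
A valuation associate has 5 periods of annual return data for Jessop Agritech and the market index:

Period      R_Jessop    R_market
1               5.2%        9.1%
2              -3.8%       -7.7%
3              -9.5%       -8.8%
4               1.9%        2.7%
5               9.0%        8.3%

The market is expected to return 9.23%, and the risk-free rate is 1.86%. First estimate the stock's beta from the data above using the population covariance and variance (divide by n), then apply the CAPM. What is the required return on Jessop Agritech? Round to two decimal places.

7.84%

Mean R_i = (5.2 − 3.8 − 9.5 + 1.9 + 9.0) / 5 = 0.5600%
Mean R_m = (9.1 − 7.7 − 8.8 + 2.7 + 8.3) / 5 = 0.7200%
Σ(R_i − R̄_i)(R_m − R̄_m) = 237.9940  ⇒  Cov = 237.9940 / 5 = 47.5988
Σ(R_m − R̄_m)² = 293.1280  ⇒  Var(R_m) = 293.1280 / 5 = 58.6256
β = Cov / Var(R_m) = 47.5988 / 58.6256 = 0.8119
MRP = 9.23% − 1.86% = 7.37%
E(R) = R_f + β × MRP = 1.86% + 0.8119 × 7.37% = 7.84%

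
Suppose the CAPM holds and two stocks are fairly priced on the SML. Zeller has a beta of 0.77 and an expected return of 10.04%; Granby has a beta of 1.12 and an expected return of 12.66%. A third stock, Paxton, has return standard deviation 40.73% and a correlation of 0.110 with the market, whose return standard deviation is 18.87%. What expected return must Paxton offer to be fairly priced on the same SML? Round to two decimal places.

6.05%

MRP = (12.66% − 10.04%) / (1.12 − 0.77) = 7.4857%
R_f = 10.04% − 0.77 × 7.4857% = 4.2760%
β_Paxton = ρ·σ_i/σ_m = 0.110 × 40.73 / 18.87 = 0.2374
E(R_Paxton) = R_f + β × MRP = 4.2760% + 0.2374 × 7.4857% = 6.05%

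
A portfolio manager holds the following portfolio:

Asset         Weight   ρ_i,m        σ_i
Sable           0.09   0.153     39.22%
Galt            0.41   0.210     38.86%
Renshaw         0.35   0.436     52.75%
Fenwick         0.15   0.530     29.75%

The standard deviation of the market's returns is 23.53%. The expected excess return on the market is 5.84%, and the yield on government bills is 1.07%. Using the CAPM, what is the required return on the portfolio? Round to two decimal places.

β_Sable = 0.153 × 39.22% / 23.53% = 0.2550
β_Galt = 0.210 × 38.86% / 23.53% = 0.3468
β_Renshaw = 0.436 × 52.75% / 23.53% = 0.9774
β_Fenwick = 0.530 × 29.75% / 23.53% = 0.6701
β_P = Σ w_i β_i = 0.09×0.2550 + 0.41×0.3468 + 0.35×0.9774 + 0.15×0.6701 = 0.6077
E(R_P) = R_f + β_P × MRP = 1.07% + 0.6077 × 5.84% = 4.62%

4.62%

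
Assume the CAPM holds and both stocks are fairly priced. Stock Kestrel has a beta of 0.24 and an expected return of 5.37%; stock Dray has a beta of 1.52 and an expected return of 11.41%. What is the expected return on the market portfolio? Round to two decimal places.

8.96%

Both satisfy E(R) = R_f + β·MRP, so the slope of the SML is
MRP = (11.41% − 5.37%) / (1.52 − 0.24) = 6.04% / 1.28 = 4.7188%
R_f = E(R_Kestrel) − β_Kestrel·MRP = 5.37% − 0.24 × 4.7188% = 4.2375%
E(R_m) = R_f + MRP = 4.2375% + 4.7188% = 8.96%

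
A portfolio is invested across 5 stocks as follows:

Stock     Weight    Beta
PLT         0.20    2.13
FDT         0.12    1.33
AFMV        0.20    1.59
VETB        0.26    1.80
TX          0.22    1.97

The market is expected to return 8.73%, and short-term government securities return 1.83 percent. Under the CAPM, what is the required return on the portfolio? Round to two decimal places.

14.28%

β_P = Σ w_i β_i = 0.20×2.13 + 0.12×1.33 + 0.20×1.59 + 0.26×1.80 + 0.22×1.97 = 1.8050
MRP = 8.73% − 1.83% = 6.90%
E(R_P) = R_f + β_P × MRP = 1.83% + 1.8050 × 6.90% = 14.28%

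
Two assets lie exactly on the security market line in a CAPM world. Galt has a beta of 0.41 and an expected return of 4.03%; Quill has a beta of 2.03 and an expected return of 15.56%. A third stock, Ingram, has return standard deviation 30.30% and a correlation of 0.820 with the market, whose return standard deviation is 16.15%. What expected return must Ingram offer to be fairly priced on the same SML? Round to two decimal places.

MRP = (15.56% − 4.03%) / (2.03 − 0.41) = 7.1173%
R_f = 4.03% − 0.41 × 7.1173% = 1.1119%
β_Ingram = ρ·σ_i/σ_m = 0.820 × 30.30 / 16.15 = 1.5385
E(R_Ingram) = R_f + β × MRP = 1.1119% + 1.5385 × 7.1173% = 12.06%

12.06%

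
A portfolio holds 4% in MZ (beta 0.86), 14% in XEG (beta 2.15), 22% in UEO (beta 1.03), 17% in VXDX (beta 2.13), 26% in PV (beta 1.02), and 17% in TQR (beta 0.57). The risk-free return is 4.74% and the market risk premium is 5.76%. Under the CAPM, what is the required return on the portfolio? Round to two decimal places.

12.15%

β_P = Σ w_i β_i = 0.04×0.86 + 0.14×2.15 + 0.22×1.03 + 0.17×2.13 + 0.26×1.02 + 0.17×0.57 = 1.2862
E(R_P) = R_f + β_P × MRP = 4.74% + 1.2862 × 5.76% = 12.15%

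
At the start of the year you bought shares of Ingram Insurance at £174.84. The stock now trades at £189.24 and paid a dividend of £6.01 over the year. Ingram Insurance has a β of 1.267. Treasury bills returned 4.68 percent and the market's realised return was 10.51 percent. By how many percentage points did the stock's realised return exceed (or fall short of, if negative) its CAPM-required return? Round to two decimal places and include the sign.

Realised HPR = (P1 + D1 − P0) / P0 = (189.24 + 6.01 − 174.84) / 174.84 = 20.41 / 174.84 = 11.6735%
MRP = 10.51% − 4.68% = 5.83%
CAPM required = R_f + β·MRP = 4.68% + 1.267 × 5.83% = 12.06661%
α = realised − required = 11.6735% − 12.06661% = -0.39%

-0.39%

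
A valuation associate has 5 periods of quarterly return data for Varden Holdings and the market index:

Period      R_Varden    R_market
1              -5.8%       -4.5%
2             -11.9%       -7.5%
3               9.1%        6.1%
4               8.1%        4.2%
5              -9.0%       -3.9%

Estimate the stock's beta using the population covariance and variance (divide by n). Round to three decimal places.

1.635

Mean R_i = (-5.8 − 11.9 + 9.1 + 8.1 − 9.0) / 5 = -1.9000%
Mean R_m = (-4.5 − 7.5 + 6.1 + 4.2 − 3.9) / 5 = -1.1200%
Σ(R_i − R̄_i)(R_m − R̄_m) = 229.3400  ⇒  Cov = 229.3400 / 5 = 45.8680
Σ(R_m − R̄_m)² = 140.2880  ⇒  Var(R_m) = 140.2880 / 5 = 28.0576
β = Cov / Var(R_m) = 45.8680 / 28.0576 = 1.6348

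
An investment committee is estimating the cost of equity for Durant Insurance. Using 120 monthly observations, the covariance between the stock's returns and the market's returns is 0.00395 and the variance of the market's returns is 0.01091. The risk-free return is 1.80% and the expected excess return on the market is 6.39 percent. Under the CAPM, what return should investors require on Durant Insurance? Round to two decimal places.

β = Cov(R_i, R_m) / Var(R_m) = 0.00395 / 0.01091 = 0.3621
E(R) = R_f + β × MRP = 1.80% + 0.3621 × 6.39% = 4.11%

4.11%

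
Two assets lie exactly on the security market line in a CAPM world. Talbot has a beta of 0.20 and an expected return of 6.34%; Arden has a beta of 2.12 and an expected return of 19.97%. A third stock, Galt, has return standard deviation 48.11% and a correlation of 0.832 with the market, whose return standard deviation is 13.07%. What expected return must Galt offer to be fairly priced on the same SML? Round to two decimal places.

MRP = (19.97% − 6.34%) / (2.12 − 0.20) = 7.0990%
R_f = 6.34% − 0.20 × 7.0990% = 4.9202%
β_Galt = ρ·σ_i/σ_m = 0.832 × 48.11 / 13.07 = 3.0625
E(R_Galt) = R_f + β × MRP = 4.9202% + 3.0625 × 7.0990% = 26.66%

26.66%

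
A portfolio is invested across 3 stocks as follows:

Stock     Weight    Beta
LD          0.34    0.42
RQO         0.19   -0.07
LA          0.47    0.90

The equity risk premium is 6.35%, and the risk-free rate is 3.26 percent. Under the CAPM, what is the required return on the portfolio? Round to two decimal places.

6.77%

β_P = Σ w_i β_i = 0.34×0.42 + 0.19×-0.07 + 0.47×0.90 = 0.5525
E(R_P) = R_f + β_P × MRP = 3.26% + 0.5525 × 6.35% = 6.77%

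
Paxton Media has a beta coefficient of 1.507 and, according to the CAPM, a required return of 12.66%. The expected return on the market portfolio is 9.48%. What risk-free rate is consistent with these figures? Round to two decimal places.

3.21%

E(R) = R_f + β(E(R_m) − R_f) = R_f(1 − β) + β·E(R_m)
12.66% = R_f × (1 − 1.507) + 1.507 × 9.48%
12.66% = R_f × -0.507 + 14.28636%
R_f = (12.66% − 14.28636%) / -0.507 = 3.21%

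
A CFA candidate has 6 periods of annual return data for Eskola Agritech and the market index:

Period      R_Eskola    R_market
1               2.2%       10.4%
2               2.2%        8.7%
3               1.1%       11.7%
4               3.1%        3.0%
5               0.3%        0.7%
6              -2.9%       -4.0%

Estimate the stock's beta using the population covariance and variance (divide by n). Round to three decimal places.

0.238

Mean R_i = (2.2 + 2.2 + 1.1 + 3.1 + 0.3 − 2.9) / 6 = 1.0000%
Mean R_m = (10.4 + 8.7 + 11.7 + 3.0 + 0.7 − 4.0) / 6 = 5.0833%
Σ(R_i − R̄_i)(R_m − R̄_m) = 45.5000  ⇒  Cov = 45.5000 / 6 = 7.5833
Σ(R_m − R̄_m)² = 191.1883  ⇒  Var(R_m) = 191.1883 / 6 = 31.8647
β = Cov / Var(R_m) = 7.5833 / 31.8647 = 0.2380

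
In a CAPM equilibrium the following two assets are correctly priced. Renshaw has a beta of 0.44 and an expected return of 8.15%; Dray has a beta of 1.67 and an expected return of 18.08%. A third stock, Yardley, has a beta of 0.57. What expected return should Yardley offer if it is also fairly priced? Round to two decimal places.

MRP (SML slope) = (18.08% − 8.15%) / (1.67 − 0.44) = 9.93% / 1.23 = 8.0732%
R_f (intercept) = 8.15% − 0.44 × 8.0732% = 4.5978%
E(R_Yardley) = R_f + β × MRP = 4.5978% + 0.57 × 8.0732% = 9.20%

9.20%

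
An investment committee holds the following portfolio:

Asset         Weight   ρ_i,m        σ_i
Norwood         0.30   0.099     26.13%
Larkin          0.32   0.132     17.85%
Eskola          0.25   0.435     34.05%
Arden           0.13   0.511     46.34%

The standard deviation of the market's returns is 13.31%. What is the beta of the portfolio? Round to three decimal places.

β_Norwood = 0.099 × 26.13% / 13.31% = 0.1944
β_Larkin = 0.132 × 17.85% / 13.31% = 0.1770
β_Eskola = 0.435 × 34.05% / 13.31% = 1.1128
β_Arden = 0.511 × 46.34% / 13.31% = 1.7791
β_P = Σ w_i β_i = 0.30×0.1944 + 0.32×0.1770 + 0.25×1.1128 + 0.13×1.7791 = 0.6244

0.624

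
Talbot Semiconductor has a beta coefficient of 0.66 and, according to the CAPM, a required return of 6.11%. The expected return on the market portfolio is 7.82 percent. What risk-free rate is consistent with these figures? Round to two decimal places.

E(R) = R_f + β(E(R_m) − R_f) = R_f(1 − β) + β·E(R_m)
6.11% = R_f × (1 − 0.66) + 0.66 × 7.82%
6.11% = R_f × 0.34 + 5.1612%
R_f = (6.11% − 5.1612%) / 0.34 = 2.79%

2.79%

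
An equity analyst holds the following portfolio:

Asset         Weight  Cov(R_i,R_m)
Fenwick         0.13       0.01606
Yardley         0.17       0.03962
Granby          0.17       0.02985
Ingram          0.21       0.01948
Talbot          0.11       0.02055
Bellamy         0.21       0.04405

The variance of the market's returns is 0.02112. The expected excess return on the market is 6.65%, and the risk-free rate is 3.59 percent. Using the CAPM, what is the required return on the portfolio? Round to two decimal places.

β_Fenwick = 0.01606 / 0.02112 = 0.7604
β_Yardley = 0.03962 / 0.02112 = 1.8759
β_Granby = 0.02985 / 0.02112 = 1.4134
β_Ingram = 0.01948 / 0.02112 = 0.9223
β_Talbot = 0.02055 / 0.02112 = 0.9730
β_Bellamy = 0.04405 / 0.02112 = 2.0857
β_P = Σ w_i β_i = 0.13×0.7604 + 0.17×1.8759 + 0.17×1.4134 + 0.21×0.9223 + 0.11×0.9730 + 0.21×2.0857 = 1.3967
E(R_P) = R_f + β_P × MRP = 3.59% + 1.3967 × 6.65% = 12.88%

12.88%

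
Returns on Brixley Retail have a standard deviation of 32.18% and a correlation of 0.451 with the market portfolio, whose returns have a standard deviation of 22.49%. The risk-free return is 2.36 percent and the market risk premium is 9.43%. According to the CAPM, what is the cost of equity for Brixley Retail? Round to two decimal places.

8.45%

β = ρ × σ_i / σ_m = 0.451 × 32.18% / 22.49% = 0.6453
E(R) = 2.36% + 0.6453 × 9.43% = 8.45%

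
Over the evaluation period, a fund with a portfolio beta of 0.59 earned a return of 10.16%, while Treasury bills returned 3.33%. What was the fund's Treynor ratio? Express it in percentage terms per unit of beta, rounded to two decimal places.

11.58%

Treynor = (R_P − R_f) / β_P = (10.16% − 3.33%) / 0.5900 = 6.83% / 0.5900 = 11.58%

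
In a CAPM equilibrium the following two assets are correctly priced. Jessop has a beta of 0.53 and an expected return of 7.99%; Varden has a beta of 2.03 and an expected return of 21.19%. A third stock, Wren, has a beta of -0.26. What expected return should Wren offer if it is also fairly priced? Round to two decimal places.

MRP (SML slope) = (21.19% − 7.99%) / (2.03 − 0.53) = 13.20% / 1.50 = 8.8000%
R_f (intercept) = 7.99% − 0.53 × 8.8000% = 3.3260%
E(R_Wren) = R_f + β × MRP = 3.3260% + -0.26 × 8.8000% = 1.04%

1.04%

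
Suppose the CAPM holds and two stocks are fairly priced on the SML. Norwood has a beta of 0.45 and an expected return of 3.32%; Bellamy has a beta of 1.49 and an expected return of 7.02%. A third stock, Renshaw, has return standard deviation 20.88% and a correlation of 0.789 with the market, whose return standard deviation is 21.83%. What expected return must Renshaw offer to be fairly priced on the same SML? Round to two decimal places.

4.40%

MRP = (7.02% − 3.32%) / (1.49 − 0.45) = 3.5577%
R_f = 3.32% − 0.45 × 3.5577% = 1.7190%
β_Renshaw = ρ·σ_i/σ_m = 0.789 × 20.88 / 21.83 = 0.7547
E(R_Renshaw) = R_f + β × MRP = 1.7190% + 0.7547 × 3.5577% = 4.40%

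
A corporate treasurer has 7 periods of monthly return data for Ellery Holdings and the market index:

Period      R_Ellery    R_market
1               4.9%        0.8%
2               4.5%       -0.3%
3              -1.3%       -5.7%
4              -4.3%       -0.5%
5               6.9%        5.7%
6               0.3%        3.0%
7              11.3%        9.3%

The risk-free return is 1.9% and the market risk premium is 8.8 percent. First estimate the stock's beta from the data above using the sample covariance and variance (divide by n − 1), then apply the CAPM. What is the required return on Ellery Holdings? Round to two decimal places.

Mean R_i = (4.9 + 4.5 − 1.3 − 4.3 + 6.9 + 0.3 + 11.3) / 7 = 3.1857%
Mean R_m = (0.8 − 0.3 − 5.7 − 0.5 + 5.7 + 3.0 + 9.3) / 7 = 1.7571%
Σ(R_i − R̄_i)(R_m − R̄_m) = 118.2657  ⇒  Cov = 118.2657 / 6 = 19.7110
Σ(R_m − R̄_m)² = 139.8371  ⇒  Var(R_m) = 139.8371 / 6 = 23.3062
β = Cov / Var(R_m) = 19.7110 / 23.3062 = 0.8457
E(R) = R_f + β × MRP = 1.9% + 0.8457 × 8.8% = 9.34%

9.34%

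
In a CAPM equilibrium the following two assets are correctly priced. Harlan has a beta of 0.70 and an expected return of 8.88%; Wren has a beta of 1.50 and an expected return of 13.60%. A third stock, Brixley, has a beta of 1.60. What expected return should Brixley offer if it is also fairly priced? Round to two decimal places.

MRP (SML slope) = (13.60% − 8.88%) / (1.50 − 0.70) = 4.72% / 0.80 = 5.9000%
R_f (intercept) = 8.88% − 0.70 × 5.9000% = 4.7500%
E(R_Brixley) = R_f + β × MRP = 4.7500% + 1.60 × 5.9000% = 14.19%

14.19%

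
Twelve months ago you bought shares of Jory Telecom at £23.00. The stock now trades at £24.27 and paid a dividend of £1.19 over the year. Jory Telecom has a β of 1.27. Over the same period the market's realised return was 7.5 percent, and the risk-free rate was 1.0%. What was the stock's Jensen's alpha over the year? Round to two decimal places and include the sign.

+1.44%

Realised HPR = (P1 + D1 − P0) / P0 = (24.27 + 1.19 − 23.00) / 23.00 = 2.46 / 23.00 = 10.6957%
MRP = 7.5% − 1.0% = 6.50%
CAPM required = R_f + β·MRP = 1.0% + 1.27 × 6.5% = 9.2550%
α = realised − required = 10.6957% − 9.2550% = +1.44%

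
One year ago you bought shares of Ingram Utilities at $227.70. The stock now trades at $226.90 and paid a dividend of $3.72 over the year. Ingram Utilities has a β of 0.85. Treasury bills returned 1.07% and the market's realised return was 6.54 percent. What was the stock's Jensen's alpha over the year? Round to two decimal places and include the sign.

-4.44%

Realised HPR = (P1 + D1 − P0) / P0 = (226.90 + 3.72 − 227.70) / 227.70 = 2.92 / 227.70 = 1.2824%
MRP = 6.54% − 1.07% = 5.47%
CAPM required = R_f + β·MRP = 1.07% + 0.85 × 5.47% = 5.7195%
α = realised − required = 1.2824% − 5.7195% = -4.44%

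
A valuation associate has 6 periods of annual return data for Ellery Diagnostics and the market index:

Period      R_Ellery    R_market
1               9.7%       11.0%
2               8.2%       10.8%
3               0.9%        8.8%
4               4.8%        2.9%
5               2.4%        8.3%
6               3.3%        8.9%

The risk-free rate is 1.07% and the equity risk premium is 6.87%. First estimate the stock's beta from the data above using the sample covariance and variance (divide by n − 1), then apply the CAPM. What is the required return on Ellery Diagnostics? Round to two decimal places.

4.06%

Mean R_i = (9.7 + 8.2 + 0.9 + 4.8 + 2.4 + 3.3) / 6 = 4.8833%
Mean R_m = (11.0 + 10.8 + 8.8 + 2.9 + 8.3 + 8.9) / 6 = 8.4500%
Σ(R_i − R̄_i)(R_m − R̄_m) = 18.8050  ⇒  Cov = 18.8050 / 5 = 3.7610
Σ(R_m − R̄_m)² = 43.1750  ⇒  Var(R_m) = 43.1750 / 5 = 8.6350
β = Cov / Var(R_m) = 3.7610 / 8.6350 = 0.4356
E(R) = R_f + β × MRP = 1.07% + 0.4356 × 6.87% = 4.06%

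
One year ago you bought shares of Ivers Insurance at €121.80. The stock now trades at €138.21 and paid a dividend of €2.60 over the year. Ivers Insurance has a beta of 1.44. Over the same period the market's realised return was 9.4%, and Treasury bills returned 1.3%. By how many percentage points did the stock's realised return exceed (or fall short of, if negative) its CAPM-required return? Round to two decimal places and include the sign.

+2.64%

Realised HPR = (P1 + D1 − P0) / P0 = (138.21 + 2.60 − 121.80) / 121.80 = 19.01 / 121.80 = 15.6076%
MRP = 9.4% − 1.3% = 8.10%
CAPM required = R_f + β·MRP = 1.3% + 1.44 × 8.1% = 12.9640%
α = realised − required = 15.6076% − 12.9640% = +2.64%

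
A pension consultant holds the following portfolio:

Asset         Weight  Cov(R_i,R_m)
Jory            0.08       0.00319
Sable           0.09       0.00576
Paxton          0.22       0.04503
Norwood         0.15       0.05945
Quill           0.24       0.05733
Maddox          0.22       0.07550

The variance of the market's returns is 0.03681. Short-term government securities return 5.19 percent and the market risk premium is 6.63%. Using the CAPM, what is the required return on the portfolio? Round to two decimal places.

β_Jory = 0.00319 / 0.03681 = 0.0867
β_Sable = 0.00576 / 0.03681 = 0.1565
β_Paxton = 0.04503 / 0.03681 = 1.2233
β_Norwood = 0.05945 / 0.03681 = 1.6151
β_Quill = 0.05733 / 0.03681 = 1.5575
β_Maddox = 0.07550 / 0.03681 = 2.0511
β_P = Σ w_i β_i = 0.08×0.0867 + 0.09×0.1565 + 0.22×1.2233 + 0.15×1.6151 + 0.24×1.5575 + 0.22×2.0511 = 1.3575
E(R_P) = R_f + β_P × MRP = 5.19% + 1.3575 × 6.63% = 14.19%

14.19%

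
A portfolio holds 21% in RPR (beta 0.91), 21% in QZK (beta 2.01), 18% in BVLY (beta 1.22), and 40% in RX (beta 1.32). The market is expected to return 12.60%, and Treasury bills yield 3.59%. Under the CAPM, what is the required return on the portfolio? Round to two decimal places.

15.85%

β_P = Σ w_i β_i = 0.21×0.91 + 0.21×2.01 + 0.18×1.22 + 0.40×1.32 = 1.3608
MRP = 12.60% − 3.59% = 9.01%
E(R_P) = R_f + β_P × MRP = 3.59% + 1.3608 × 9.01% = 15.85%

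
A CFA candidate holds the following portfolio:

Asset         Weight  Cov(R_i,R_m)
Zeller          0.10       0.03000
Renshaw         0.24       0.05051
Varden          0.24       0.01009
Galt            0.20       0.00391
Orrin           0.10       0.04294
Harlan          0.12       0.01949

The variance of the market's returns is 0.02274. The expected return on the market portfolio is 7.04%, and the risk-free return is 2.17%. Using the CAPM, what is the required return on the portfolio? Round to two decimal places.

7.52%

β_Zeller = 0.03000 / 0.02274 = 1.3193
β_Renshaw = 0.05051 / 0.02274 = 2.2212
β_Varden = 0.01009 / 0.02274 = 0.4437
β_Galt = 0.00391 / 0.02274 = 0.1719
β_Orrin = 0.04294 / 0.02274 = 1.8883
β_Harlan = 0.01949 / 0.02274 = 0.8571
β_P = Σ w_i β_i = 0.10×1.3193 + 0.24×2.2212 + 0.24×0.4437 + 0.20×0.1719 + 0.10×1.8883 + 0.12×0.8571 = 1.0976
MRP = 7.04% − 2.17% = 4.87%
E(R_P) = R_f + β_P × MRP = 2.17% + 1.0976 × 4.87% = 7.52%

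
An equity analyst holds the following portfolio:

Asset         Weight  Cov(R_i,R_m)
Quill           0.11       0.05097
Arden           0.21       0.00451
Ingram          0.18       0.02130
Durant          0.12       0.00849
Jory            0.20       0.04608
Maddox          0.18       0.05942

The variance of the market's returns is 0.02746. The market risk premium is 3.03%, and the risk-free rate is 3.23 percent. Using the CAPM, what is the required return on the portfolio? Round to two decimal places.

β_Quill = 0.05097 / 0.02746 = 1.8562
β_Arden = 0.00451 / 0.02746 = 0.1642
β_Ingram = 0.02130 / 0.02746 = 0.7757
β_Durant = 0.00849 / 0.02746 = 0.3092
β_Jory = 0.04608 / 0.02746 = 1.6781
β_Maddox = 0.05942 / 0.02746 = 2.1639
β_P = Σ w_i β_i = 0.11×1.8562 + 0.21×0.1642 + 0.18×0.7757 + 0.12×0.3092 + 0.20×1.6781 + 0.18×2.1639 = 1.1405
E(R_P) = R_f + β_P × MRP = 3.23% + 1.1405 × 3.03% = 6.69%

6.69%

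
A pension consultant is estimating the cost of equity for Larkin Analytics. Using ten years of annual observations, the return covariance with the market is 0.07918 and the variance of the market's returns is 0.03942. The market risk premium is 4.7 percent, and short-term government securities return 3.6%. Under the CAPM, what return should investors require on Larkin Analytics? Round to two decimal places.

13.04%

β = Cov(R_i, R_m) / Var(R_m) = 0.07918 / 0.03942 = 2.0086
E(R) = R_f + β × MRP = 3.6% + 2.0086 × 4.7% = 13.04%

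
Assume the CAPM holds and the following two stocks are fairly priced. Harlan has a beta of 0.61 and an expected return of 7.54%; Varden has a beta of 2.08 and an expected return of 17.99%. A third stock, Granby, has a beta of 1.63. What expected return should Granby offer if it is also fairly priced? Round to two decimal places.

MRP (SML slope) = (17.99% − 7.54%) / (2.08 − 0.61) = 10.45% / 1.47 = 7.1088%
R_f (intercept) = 7.54% − 0.61 × 7.1088% = 3.2036%
E(R_Granby) = R_f + β × MRP = 3.2036% + 1.63 × 7.1088% = 14.79%

14.79%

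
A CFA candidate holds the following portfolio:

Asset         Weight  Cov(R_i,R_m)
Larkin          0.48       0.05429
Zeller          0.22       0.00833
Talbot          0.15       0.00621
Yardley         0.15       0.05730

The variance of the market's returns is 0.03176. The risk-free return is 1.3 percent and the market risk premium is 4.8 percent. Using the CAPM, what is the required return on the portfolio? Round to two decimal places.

β_Larkin = 0.05429 / 0.03176 = 1.7094
β_Zeller = 0.00833 / 0.03176 = 0.2623
β_Talbot = 0.00621 / 0.03176 = 0.1955
β_Yardley = 0.05730 / 0.03176 = 1.8042
β_P = Σ w_i β_i = 0.48×1.7094 + 0.22×0.2623 + 0.15×0.1955 + 0.15×1.8042 = 1.1782
E(R_P) = R_f + β_P × MRP = 1.3% + 1.1782 × 4.8% = 6.96%

6.96%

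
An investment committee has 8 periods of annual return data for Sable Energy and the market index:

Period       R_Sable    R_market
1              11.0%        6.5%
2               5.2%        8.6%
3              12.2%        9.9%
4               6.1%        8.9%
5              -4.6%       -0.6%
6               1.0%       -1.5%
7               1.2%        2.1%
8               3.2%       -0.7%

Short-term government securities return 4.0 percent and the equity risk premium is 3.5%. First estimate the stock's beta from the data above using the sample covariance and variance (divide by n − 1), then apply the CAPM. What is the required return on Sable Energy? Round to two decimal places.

7.14%

Mean R_i = (11.0 + 5.2 + 12.2 + 6.1 − 4.6 + 1.0 + 1.2 + 3.2) / 8 = 4.4125%
Mean R_m = (6.5 + 8.6 + 9.9 + 8.9 − 0.6 − 1.5 + 2.1 − 0.7) / 8 = 4.1500%
Σ(R_i − R̄_i)(R_m − R̄_m) = 146.3350  ⇒  Cov = 146.3350 / 7 = 20.9050
Σ(R_m − R̄_m)² = 163.1600  ⇒  Var(R_m) = 163.1600 / 7 = 23.3086
β = Cov / Var(R_m) = 20.9050 / 23.3086 = 0.8969
E(R) = R_f + β × MRP = 4.0% + 0.8969 × 3.5% = 7.14%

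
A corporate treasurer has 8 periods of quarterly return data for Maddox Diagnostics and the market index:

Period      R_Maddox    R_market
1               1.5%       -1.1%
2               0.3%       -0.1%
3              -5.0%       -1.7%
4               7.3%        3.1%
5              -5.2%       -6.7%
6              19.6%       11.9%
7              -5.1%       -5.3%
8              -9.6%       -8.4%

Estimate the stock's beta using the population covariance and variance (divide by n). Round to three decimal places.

Mean R_i = (1.5 + 0.3 − 5.0 + 7.3 − 5.2 + 19.6 − 5.1 − 9.6) / 8 = 0.4750%
Mean R_m = (-1.1 − 0.1 − 1.7 + 3.1 − 6.7 + 11.9 − 5.3 − 8.4) / 8 = -1.0375%
Σ(R_i − R̄_i)(R_m − R̄_m) = 409.1425  ⇒  Cov = 409.1425 / 8 = 51.1428
Σ(R_m − R̄_m)² = 290.2588  ⇒  Var(R_m) = 290.2588 / 8 = 36.2824
β = Cov / Var(R_m) = 51.1428 / 36.2824 = 1.4096

1.410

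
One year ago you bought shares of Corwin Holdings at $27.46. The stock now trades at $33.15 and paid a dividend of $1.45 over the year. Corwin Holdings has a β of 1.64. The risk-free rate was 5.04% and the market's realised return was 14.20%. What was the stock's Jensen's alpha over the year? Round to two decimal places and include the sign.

+5.94%

Realised HPR = (P1 + D1 − P0) / P0 = (33.15 + 1.45 − 27.46) / 27.46 = 7.14 / 27.46 = 26.0015%
MRP = 14.20% − 5.04% = 9.16%
CAPM required = R_f + β·MRP = 5.04% + 1.64 × 9.16% = 20.0624%
α = realised − required = 26.0015% − 20.0624% = +5.94%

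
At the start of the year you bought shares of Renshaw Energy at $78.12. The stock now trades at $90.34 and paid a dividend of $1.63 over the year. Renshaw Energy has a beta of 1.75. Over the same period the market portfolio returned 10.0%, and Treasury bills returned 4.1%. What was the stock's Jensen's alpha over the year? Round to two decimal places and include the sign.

Realised HPR = (P1 + D1 − P0) / P0 = (90.34 + 1.63 − 78.12) / 78.12 = 13.85 / 78.12 = 17.7291%
MRP = 10.0% − 4.1% = 5.90%
CAPM required = R_f + β·MRP = 4.1% + 1.75 × 5.9% = 14.4250%
α = realised − required = 17.7291% − 14.4250% = +3.30%

+3.30%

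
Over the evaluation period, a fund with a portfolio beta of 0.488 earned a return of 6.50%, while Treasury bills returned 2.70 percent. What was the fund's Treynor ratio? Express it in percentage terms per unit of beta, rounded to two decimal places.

7.79%

Treynor = (R_P − R_f) / β_P = (6.50% − 2.70%) / 0.4880 = 3.80% / 0.4880 = 7.79%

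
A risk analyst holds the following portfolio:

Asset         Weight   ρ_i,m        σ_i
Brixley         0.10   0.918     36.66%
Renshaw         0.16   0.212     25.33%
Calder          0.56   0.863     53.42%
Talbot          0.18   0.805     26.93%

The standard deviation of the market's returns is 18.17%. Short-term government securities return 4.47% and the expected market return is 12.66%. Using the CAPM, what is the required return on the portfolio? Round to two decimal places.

β_Brixley = 0.918 × 36.66% / 18.17% = 1.8522
β_Renshaw = 0.212 × 25.33% / 18.17% = 0.2955
β_Calder = 0.863 × 53.42% / 18.17% = 2.5372
β_Talbot = 0.805 × 26.93% / 18.17% = 1.1931
β_P = Σ w_i β_i = 0.10×1.8522 + 0.16×0.2955 + 0.56×2.5372 + 0.18×1.1931 = 1.8681
MRP = 12.66% − 4.47% = 8.19%
E(R_P) = R_f + β_P × MRP = 4.47% + 1.8681 × 8.19% = 19.77%

19.77%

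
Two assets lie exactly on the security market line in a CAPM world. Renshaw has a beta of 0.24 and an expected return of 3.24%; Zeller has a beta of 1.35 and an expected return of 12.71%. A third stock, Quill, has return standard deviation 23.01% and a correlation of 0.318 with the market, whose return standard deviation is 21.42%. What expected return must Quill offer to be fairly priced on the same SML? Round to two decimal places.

MRP = (12.71% − 3.24%) / (1.35 − 0.24) = 8.5315%
R_f = 3.24% − 0.24 × 8.5315% = 1.1924%
β_Quill = ρ·σ_i/σ_m = 0.318 × 23.01 / 21.42 = 0.3416
E(R_Quill) = R_f + β × MRP = 1.1924% + 0.3416 × 8.5315% = 4.11%

4.11%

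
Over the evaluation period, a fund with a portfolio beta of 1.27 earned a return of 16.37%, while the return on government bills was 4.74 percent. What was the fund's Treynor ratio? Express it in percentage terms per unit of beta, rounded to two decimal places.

9.16%

Treynor = (R_P − R_f) / β_P = (16.37% − 4.74%) / 1.2700 = 11.63% / 1.2700 = 9.16%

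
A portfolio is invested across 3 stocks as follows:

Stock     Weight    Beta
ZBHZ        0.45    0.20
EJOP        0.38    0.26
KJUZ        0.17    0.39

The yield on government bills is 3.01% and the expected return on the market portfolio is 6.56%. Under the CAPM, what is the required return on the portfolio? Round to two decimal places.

3.92%

β_P = Σ w_i β_i = 0.45×0.20 + 0.38×0.26 + 0.17×0.39 = 0.2551
MRP = 6.56% − 3.01% = 3.55%
E(R_P) = R_f + β_P × MRP = 3.01% + 0.2551 × 3.55% = 3.92%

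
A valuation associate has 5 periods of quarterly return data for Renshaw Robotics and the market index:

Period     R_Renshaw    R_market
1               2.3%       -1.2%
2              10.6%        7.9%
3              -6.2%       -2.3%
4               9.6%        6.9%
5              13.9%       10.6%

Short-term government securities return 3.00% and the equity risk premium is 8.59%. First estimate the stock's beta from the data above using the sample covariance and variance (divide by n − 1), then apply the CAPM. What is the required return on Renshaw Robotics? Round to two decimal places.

Mean R_i = (2.3 + 10.6 − 6.2 + 9.6 + 13.9) / 5 = 6.0400%
Mean R_m = (-1.2 + 7.9 − 2.3 + 6.9 + 10.6) / 5 = 4.3800%
Σ(R_i − R̄_i)(R_m − R̄_m) = 176.5440  ⇒  Cov = 176.5440 / 4 = 44.1360
Σ(R_m − R̄_m)² = 133.1880  ⇒  Var(R_m) = 133.1880 / 4 = 33.2970
β = Cov / Var(R_m) = 44.1360 / 33.2970 = 1.3255
E(R) = R_f + β × MRP = 3.00% + 1.3255 × 8.59% = 14.39%

14.39%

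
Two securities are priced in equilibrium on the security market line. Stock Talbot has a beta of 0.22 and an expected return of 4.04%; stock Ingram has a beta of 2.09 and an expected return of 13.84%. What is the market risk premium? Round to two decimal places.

Both satisfy E(R) = R_f + β·MRP, so the slope of the SML is
MRP = (13.84% − 4.04%) / (2.09 − 0.22) = 9.80% / 1.87 = 5.2406%

5.24%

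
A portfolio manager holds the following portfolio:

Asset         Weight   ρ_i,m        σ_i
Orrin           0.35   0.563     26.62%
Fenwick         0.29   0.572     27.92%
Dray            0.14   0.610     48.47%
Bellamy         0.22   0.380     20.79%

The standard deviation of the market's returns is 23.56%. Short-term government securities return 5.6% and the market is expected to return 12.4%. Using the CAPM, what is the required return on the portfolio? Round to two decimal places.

10.15%

β_Orrin = 0.563 × 26.62% / 23.56% = 0.6361
β_Fenwick = 0.572 × 27.92% / 23.56% = 0.6779
β_Dray = 0.610 × 48.47% / 23.56% = 1.2550
β_Bellamy = 0.380 × 20.79% / 23.56% = 0.3353
β_P = Σ w_i β_i = 0.35×0.6361 + 0.29×0.6779 + 0.14×1.2550 + 0.22×0.3353 = 0.6687
MRP = 12.4% − 5.6% = 6.80%
E(R_P) = R_f + β_P × MRP = 5.6% + 0.6687 × 6.8% = 10.15%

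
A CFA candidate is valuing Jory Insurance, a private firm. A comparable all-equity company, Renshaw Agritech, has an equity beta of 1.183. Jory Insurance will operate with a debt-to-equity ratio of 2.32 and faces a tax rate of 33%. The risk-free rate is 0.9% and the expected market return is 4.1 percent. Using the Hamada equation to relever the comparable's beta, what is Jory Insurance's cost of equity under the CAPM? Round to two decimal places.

10.57%

β_L = β_U × [1 + (1 − t)(D/E)] = 1.183 × [1 + (1 − 0.33) × 2.32]
    = 1.183 × [1 + 0.67 × 2.32] = 1.183 × 2.5544 = 3.0219
MRP = 4.1% − 0.9% = 3.20%
E(R) = R_f + β_L × MRP = 0.9% + 3.0219 × 3.2% = 10.57%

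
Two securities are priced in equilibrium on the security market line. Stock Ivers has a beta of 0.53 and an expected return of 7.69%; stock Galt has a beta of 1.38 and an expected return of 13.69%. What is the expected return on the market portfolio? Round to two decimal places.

Both satisfy E(R) = R_f + β·MRP, so the slope of the SML is
MRP = (13.69% − 7.69%) / (1.38 − 0.53) = 6.00% / 0.85 = 7.0588%
R_f = E(R_Ivers) − β_Ivers·MRP = 7.69% − 0.53 × 7.0588% = 3.9488%
E(R_m) = R_f + MRP = 3.9488% + 7.0588% = 11.01%

11.01%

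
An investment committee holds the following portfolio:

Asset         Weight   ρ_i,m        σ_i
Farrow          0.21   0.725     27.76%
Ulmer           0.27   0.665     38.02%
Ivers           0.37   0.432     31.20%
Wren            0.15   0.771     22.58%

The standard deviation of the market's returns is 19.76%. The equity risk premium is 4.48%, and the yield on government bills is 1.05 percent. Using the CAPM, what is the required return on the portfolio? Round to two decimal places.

β_Farrow = 0.725 × 27.76% / 19.76% = 1.0185
β_Ulmer = 0.665 × 38.02% / 19.76% = 1.2795
β_Ivers = 0.432 × 31.20% / 19.76% = 0.6821
β_Wren = 0.771 × 22.58% / 19.76% = 0.8810
β_P = Σ w_i β_i = 0.21×1.0185 + 0.27×1.2795 + 0.37×0.6821 + 0.15×0.8810 = 0.9439
E(R_P) = R_f + β_P × MRP = 1.05% + 0.9439 × 4.48% = 5.28%

5.28%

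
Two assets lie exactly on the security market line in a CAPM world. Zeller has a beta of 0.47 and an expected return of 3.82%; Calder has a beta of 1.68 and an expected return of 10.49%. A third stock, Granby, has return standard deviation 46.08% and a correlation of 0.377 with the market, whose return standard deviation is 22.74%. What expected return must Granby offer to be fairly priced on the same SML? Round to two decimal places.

5.44%

MRP = (10.49% − 3.82%) / (1.68 − 0.47) = 5.5124%
R_f = 3.82% − 0.47 × 5.5124% = 1.2292%
β_Granby = ρ·σ_i/σ_m = 0.377 × 46.08 / 22.74 = 0.7639
E(R_Granby) = R_f + β × MRP = 1.2292% + 0.7639 × 5.5124% = 5.44%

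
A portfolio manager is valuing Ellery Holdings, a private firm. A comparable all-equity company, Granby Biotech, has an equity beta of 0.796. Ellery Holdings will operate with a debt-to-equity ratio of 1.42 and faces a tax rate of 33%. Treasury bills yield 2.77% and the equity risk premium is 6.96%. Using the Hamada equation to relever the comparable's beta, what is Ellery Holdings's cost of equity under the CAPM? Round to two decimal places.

13.58%

β_L = β_U × [1 + (1 − t)(D/E)] = 0.796 × [1 + (1 − 0.33) × 1.42]
    = 0.796 × [1 + 0.67 × 1.42] = 0.796 × 1.9514 = 1.5533
E(R) = R_f + β_L × MRP = 2.77% + 1.5533 × 6.96% = 13.58%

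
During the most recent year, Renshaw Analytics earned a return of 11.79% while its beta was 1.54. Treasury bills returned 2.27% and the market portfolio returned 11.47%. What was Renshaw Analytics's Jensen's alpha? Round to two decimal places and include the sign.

Market excess return = 11.47% − 2.27% = 9.20%
CAPM benchmark = R_f + β(R_m − R_f) = 2.27% + 1.54 × 9.20% = 16.4380%
α = actual − benchmark = 11.79% − 16.4380% = -4.65%

-4.65%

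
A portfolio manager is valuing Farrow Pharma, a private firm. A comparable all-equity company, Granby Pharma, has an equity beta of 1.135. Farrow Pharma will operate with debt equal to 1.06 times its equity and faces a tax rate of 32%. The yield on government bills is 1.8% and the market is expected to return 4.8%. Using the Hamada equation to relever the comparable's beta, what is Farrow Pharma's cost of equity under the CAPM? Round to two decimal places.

β_L = β_U × [1 + (1 − t)(D/E)] = 1.135 × [1 + (1 − 0.32) × 1.06]
    = 1.135 × [1 + 0.68 × 1.06] = 1.135 × 1.7208 = 1.9531
MRP = 4.8% − 1.8% = 3.00%
E(R) = R_f + β_L × MRP = 1.8% + 1.9531 × 3.0% = 7.66%

7.66%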